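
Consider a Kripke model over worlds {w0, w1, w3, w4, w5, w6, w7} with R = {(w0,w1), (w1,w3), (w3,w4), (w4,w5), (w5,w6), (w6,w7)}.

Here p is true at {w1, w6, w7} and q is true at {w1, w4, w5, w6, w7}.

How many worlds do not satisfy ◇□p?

w0: successors {w1}; □p there: w1:F. ✗
w1: successors {w3}; □p there: w3:F. ✗
w3: successors {w4}; □p there: w4:F. ✗
w4: successors {w5}; □p there: w5:T. ✓
w5: successors {w6}; □p there: w6:T. ✓
w6: successors {w7}; □p there: w7:T. ✓
w7: no successors, so ◇□p fails. ✗
Satisfying worlds: {w4, w5, w6}.
So ◇□p fails at the other 4 worlds.

4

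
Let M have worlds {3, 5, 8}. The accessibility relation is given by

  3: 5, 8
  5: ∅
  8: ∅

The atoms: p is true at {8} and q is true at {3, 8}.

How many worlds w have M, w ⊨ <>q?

3: successors {5, 8}; q there: 5:F, 8:T. ✓
5: no successors, so <>q fails. ✗
8: no successors, so <>q fails. ✗
Satisfying worlds: {3}.

1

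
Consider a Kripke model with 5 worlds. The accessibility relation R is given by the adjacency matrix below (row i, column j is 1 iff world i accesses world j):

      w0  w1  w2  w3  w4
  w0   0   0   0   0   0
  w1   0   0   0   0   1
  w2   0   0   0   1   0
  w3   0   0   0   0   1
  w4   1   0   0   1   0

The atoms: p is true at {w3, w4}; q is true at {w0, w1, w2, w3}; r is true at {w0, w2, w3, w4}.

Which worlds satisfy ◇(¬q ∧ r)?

{w1, w3}

w0: no successors, so ◇(¬q ∧ r) fails. ✗
w1: successors {w4}; ¬q ∧ r there: w4:T. ✓
w2: successors {w3}; ¬q ∧ r there: w3:F. ✗
w3: successors {w4}; ¬q ∧ r there: w4:T. ✓
w4: successors {w0, w3}; ¬q ∧ r there: w0:F, w3:F. ✗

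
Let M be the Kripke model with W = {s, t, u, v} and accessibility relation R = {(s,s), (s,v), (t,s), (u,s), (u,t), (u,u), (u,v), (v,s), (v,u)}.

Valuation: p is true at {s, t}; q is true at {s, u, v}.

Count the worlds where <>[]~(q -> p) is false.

4

s: successors {s, v}; []~(q -> p) there: s:F, v:F. ✗
t: successors {s}; []~(q -> p) there: s:F. ✗
u: successors {s, t, u, v}; []~(q -> p) there: s:F, t:F, u:F, v:F. ✗
v: successors {s, u}; []~(q -> p) there: s:F, u:F. ✗
Satisfying worlds: ∅.
So <>[]~(q -> p) fails at the other 4 worlds.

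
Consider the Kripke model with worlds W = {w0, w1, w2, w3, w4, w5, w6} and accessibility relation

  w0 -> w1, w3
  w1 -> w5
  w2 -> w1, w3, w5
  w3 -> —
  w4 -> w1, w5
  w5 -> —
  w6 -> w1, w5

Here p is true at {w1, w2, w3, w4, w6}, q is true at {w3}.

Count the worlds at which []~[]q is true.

w0: successors {w1, w3}; ~[]q there: w1:T, w3:F. ✗
w1: successors {w5}; ~[]q there: w5:F. ✗
w2: successors {w1, w3, w5}; ~[]q there: w1:T, w3:F, w5:F. ✗
w3: no successors, so []~[]q holds vacuously. ✓
w4: successors {w1, w5}; ~[]q there: w1:T, w5:F. ✗
w5: no successors, so []~[]q holds vacuously. ✓
w6: successors {w1, w5}; ~[]q there: w1:T, w5:F. ✗
Satisfying worlds: {w3, w5}.

2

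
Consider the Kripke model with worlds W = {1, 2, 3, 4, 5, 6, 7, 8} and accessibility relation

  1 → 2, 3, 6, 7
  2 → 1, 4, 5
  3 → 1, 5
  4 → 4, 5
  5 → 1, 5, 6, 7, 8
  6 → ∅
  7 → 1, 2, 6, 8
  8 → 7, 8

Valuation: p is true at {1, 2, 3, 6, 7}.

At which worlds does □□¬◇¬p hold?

1: successors {2, 3, 6, 7}; □¬◇¬p there: 2:F, 3:F, 6:T, 7:F. ✗
2: successors {1, 4, 5}; □¬◇¬p there: 1:F, 4:F, 5:F. ✗
3: successors {1, 5}; □¬◇¬p there: 1:F, 5:F. ✗
4: successors {4, 5}; □¬◇¬p there: 4:F, 5:F. ✗
5: successors {1, 5, 6, 7, 8}; □¬◇¬p there: 1:F, 5:F, 6:T, 7:F, 8:F. ✗
6: no successors, so □□¬◇¬p holds vacuously. ✓
7: successors {1, 2, 6, 8}; □¬◇¬p there: 1:F, 2:F, 6:T, 8:F. ✗
8: successors {7, 8}; □¬◇¬p there: 7:F, 8:F. ✗

{6}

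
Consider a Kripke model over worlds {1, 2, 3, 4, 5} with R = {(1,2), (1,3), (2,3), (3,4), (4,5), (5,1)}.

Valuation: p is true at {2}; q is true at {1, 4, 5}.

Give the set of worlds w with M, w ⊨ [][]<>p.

{4}

1: successors {2, 3}; []<>p there: 2:F, 3:F. ✗
2: successors {3}; []<>p there: 3:F. ✗
3: successors {4}; []<>p there: 4:F. ✗
4: successors {5}; []<>p there: 5:T. ✓
5: successors {1}; []<>p there: 1:F. ✗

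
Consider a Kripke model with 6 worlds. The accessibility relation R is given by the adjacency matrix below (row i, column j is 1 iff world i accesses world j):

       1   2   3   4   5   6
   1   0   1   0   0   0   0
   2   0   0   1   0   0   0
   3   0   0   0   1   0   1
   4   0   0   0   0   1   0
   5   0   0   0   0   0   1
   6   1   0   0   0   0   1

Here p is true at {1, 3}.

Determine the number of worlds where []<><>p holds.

4

1: successors {2}; <><>p there: 2:F. ✗
2: successors {3}; <><>p there: 3:T. ✓
3: successors {4, 6}; <><>p there: 4:F, 6:T. ✗
4: successors {5}; <><>p there: 5:T. ✓
5: successors {6}; <><>p there: 6:T. ✓
6: successors {1, 6}; <><>p there: 1:T, 6:T. ✓
Satisfying worlds: {2, 4, 5, 6}.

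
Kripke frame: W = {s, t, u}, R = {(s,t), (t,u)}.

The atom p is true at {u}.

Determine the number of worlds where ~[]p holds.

1

s: []p is F. ✓
t: []p is T. ✗
u: []p is T. ✗
Satisfying worlds: {s}.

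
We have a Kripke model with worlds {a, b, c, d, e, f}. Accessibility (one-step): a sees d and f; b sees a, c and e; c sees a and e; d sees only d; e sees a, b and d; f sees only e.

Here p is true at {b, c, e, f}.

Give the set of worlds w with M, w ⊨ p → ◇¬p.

{a, b, c, d, e}

a: p is F, ◇¬p is T. ✓
b: p is T, ◇¬p is T. ✓
c: p is T, ◇¬p is T. ✓
d: p is F, ◇¬p is T. ✓
e: p is T, ◇¬p is T. ✓
f: p is T, ◇¬p is F. ✗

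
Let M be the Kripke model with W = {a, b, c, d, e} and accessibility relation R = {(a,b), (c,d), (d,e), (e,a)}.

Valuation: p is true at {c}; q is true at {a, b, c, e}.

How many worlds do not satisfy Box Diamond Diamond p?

a: successors {b}; Diamond Diamond p there: b:F. ✗
b: no successors, so Box Diamond Diamond p holds vacuously. ✓
c: successors {d}; Diamond Diamond p there: d:F. ✗
d: successors {e}; Diamond Diamond p there: e:F. ✗
e: successors {a}; Diamond Diamond p there: a:F. ✗
Satisfying worlds: {b}.
So Box Diamond Diamond p fails at the other 4 worlds.

4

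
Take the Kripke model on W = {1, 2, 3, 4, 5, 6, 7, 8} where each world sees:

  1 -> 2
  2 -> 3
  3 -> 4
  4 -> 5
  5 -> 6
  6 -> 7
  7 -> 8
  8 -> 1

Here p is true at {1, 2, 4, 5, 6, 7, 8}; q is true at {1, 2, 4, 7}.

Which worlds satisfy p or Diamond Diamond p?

1: p is T, Diamond Diamond p is F. ✓
2: p is T, Diamond Diamond p is T. ✓
3: p is F, Diamond Diamond p is T. ✓
4: p is T, Diamond Diamond p is T. ✓
5: p is T, Diamond Diamond p is T. ✓
6: p is T, Diamond Diamond p is T. ✓
7: p is T, Diamond Diamond p is T. ✓
8: p is T, Diamond Diamond p is T. ✓

{1, 2, 3, 4, 5, 6, 7, 8}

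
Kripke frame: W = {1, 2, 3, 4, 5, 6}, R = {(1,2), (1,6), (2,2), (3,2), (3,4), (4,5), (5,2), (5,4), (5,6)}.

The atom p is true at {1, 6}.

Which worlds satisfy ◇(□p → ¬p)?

1: successors {2, 6}; □p → ¬p there: 2:T, 6:F. ✓
2: successors {2}; □p → ¬p there: 2:T. ✓
3: successors {2, 4}; □p → ¬p there: 2:T, 4:T. ✓
4: successors {5}; □p → ¬p there: 5:T. ✓
5: successors {2, 4, 6}; □p → ¬p there: 2:T, 4:T, 6:F. ✓
6: no successors, so ◇(□p → ¬p) fails. ✗

{1, 2, 3, 4, 5}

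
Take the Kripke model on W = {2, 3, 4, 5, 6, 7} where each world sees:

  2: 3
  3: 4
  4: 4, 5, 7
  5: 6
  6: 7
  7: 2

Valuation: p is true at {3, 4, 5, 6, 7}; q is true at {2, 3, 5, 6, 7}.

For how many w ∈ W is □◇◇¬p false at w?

2: successors {3}; ◇◇¬p there: 3:F. ✗
3: successors {4}; ◇◇¬p there: 4:T. ✓
4: successors {4, 5, 7}; ◇◇¬p there: 4:T, 5:F, 7:F. ✗
5: successors {6}; ◇◇¬p there: 6:T. ✓
6: successors {7}; ◇◇¬p there: 7:F. ✗
7: successors {2}; ◇◇¬p there: 2:F. ✗
Satisfying worlds: {3, 5}.
So □◇◇¬p fails at the other 4 worlds.

4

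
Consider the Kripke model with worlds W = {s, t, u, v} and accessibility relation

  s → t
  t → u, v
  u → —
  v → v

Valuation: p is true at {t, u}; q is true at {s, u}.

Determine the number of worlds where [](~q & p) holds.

s: successors {t}; ~q & p there: t:T. ✓
t: successors {u, v}; ~q & p there: u:F, v:F. ✗
u: no successors, so [](~q & p) holds vacuously. ✓
v: successors {v}; ~q & p there: v:F. ✗
Satisfying worlds: {s, u}.

2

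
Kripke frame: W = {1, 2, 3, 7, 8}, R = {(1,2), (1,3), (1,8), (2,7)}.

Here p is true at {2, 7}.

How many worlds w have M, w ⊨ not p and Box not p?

1: not p is T, Box not p is F. ✗
2: not p is F, Box not p is F. ✗
3: not p is T, Box not p is T. ✓
7: not p is F, Box not p is T. ✗
8: not p is T, Box not p is T. ✓
Satisfying worlds: {3, 8}.

2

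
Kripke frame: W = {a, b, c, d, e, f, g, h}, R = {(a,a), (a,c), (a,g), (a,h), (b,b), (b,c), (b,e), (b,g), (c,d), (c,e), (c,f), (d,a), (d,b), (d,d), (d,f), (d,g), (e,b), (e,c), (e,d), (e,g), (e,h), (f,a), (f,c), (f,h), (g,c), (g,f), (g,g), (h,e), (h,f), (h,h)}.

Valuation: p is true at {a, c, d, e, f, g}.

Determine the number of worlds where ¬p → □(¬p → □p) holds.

a: ¬p is F, □(¬p → □p) is F. ✓
b: ¬p is T, □(¬p → □p) is F. ✗
c: ¬p is F, □(¬p → □p) is T. ✓
d: ¬p is F, □(¬p → □p) is F. ✓
e: ¬p is F, □(¬p → □p) is F. ✓
f: ¬p is F, □(¬p → □p) is F. ✓
g: ¬p is F, □(¬p → □p) is T. ✓
h: ¬p is T, □(¬p → □p) is F. ✗
Satisfying worlds: {a, c, d, e, f, g}.

6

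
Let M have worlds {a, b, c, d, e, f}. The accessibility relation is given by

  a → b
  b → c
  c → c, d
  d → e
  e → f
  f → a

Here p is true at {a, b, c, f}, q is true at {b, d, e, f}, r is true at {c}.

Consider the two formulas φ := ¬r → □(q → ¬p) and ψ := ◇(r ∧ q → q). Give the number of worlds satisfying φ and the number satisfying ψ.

For ¬r → □(q → ¬p):
a: ¬r is T, □(q → ¬p) is F. ✗
b: ¬r is T, □(q → ¬p) is T. ✓
c: ¬r is F, □(q → ¬p) is T. ✓
d: ¬r is T, □(q → ¬p) is T. ✓
e: ¬r is T, □(q → ¬p) is F. ✗
f: ¬r is T, □(q → ¬p) is T. ✓
— 4 worlds.
For ◇(r ∧ q → q):
a: successors {b}; r ∧ q → q there: b:T. ✓
b: successors {c}; r ∧ q → q there: c:T. ✓
c: successors {c, d}; r ∧ q → q there: c:T, d:T. ✓
d: successors {e}; r ∧ q → q there: e:T. ✓
e: successors {f}; r ∧ q → q there: f:T. ✓
f: successors {a}; r ∧ q → q there: a:T. ✓
— 6 worlds.

4 and 6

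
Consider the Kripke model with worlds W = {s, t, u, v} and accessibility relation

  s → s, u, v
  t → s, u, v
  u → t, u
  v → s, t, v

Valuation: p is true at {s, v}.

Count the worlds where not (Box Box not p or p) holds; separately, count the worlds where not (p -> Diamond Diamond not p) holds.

2 and 0

For not (Box Box not p or p):
s: Box Box not p or p is T. ✗
t: Box Box not p or p is F. ✓
u: Box Box not p or p is F. ✓
v: Box Box not p or p is T. ✗
— 2 worlds.
For not (p -> Diamond Diamond not p):
s: p -> Diamond Diamond not p is T. ✗
t: p -> Diamond Diamond not p is T. ✗
u: p -> Diamond Diamond not p is T. ✗
v: p -> Diamond Diamond not p is T. ✗
— 0 worlds.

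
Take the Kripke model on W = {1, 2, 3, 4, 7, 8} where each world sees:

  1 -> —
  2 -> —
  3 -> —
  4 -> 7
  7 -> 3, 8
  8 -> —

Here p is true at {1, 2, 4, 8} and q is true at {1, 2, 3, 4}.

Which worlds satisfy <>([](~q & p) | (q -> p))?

{4, 7}

1: no successors, so <>([](~q & p) | (q -> p)) fails. ✗
2: no successors, so <>([](~q & p) | (q -> p)) fails. ✗
3: no successors, so <>([](~q & p) | (q -> p)) fails. ✗
4: successors {7}; [](~q & p) | (q -> p) there: 7:T. ✓
7: successors {3, 8}; [](~q & p) | (q -> p) there: 3:T, 8:T. ✓
8: no successors, so <>([](~q & p) | (q -> p)) fails. ✗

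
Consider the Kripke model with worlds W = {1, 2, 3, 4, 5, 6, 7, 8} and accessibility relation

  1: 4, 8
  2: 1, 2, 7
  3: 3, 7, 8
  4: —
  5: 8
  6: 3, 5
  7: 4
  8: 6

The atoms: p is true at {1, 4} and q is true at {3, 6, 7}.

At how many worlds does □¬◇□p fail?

1: successors {4, 8}; ¬◇□p there: 4:T, 8:T. ✓
2: successors {1, 2, 7}; ¬◇□p there: 1:F, 2:F, 7:F. ✗
3: successors {3, 7, 8}; ¬◇□p there: 3:F, 7:F, 8:T. ✗
4: no successors, so □¬◇□p holds vacuously. ✓
5: successors {8}; ¬◇□p there: 8:T. ✓
6: successors {3, 5}; ¬◇□p there: 3:F, 5:T. ✗
7: successors {4}; ¬◇□p there: 4:T. ✓
8: successors {6}; ¬◇□p there: 6:T. ✓
Satisfying worlds: {1, 4, 5, 7, 8}.
So □¬◇□p fails at the other 3 worlds.

3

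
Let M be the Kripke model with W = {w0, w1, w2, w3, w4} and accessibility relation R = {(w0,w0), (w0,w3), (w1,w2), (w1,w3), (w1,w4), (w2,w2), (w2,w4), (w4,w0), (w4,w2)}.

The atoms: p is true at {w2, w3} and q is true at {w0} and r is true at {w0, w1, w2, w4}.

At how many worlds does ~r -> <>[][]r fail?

1

w0: ~r is F, <>[][]r is T. ✓
w1: ~r is F, <>[][]r is T. ✓
w2: ~r is F, <>[][]r is T. ✓
w3: ~r is T, <>[][]r is F. ✗
w4: ~r is F, <>[][]r is T. ✓
Satisfying worlds: {w0, w1, w2, w4}.
So ~r -> <>[][]r fails at the other 1 world.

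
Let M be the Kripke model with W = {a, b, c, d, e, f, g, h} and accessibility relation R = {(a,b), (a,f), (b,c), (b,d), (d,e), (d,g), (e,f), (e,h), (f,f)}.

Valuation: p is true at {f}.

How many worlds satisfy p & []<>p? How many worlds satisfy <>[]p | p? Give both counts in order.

For p & []<>p:
a: p is F, []<>p is F. ✗
b: p is F, []<>p is F. ✗
c: p is F, []<>p is T. ✗
d: p is F, []<>p is F. ✗
e: p is F, []<>p is F. ✗
f: p is T, []<>p is T. ✓
g: p is F, []<>p is T. ✗
h: p is F, []<>p is T. ✗
— 1 world.
For <>[]p | p:
a: <>[]p is T, p is F. ✓
b: <>[]p is T, p is F. ✓
c: <>[]p is F, p is F. ✗
d: <>[]p is T, p is F. ✓
e: <>[]p is T, p is F. ✓
f: <>[]p is T, p is T. ✓
g: <>[]p is F, p is F. ✗
h: <>[]p is F, p is F. ✗
— 5 worlds.

1 and 5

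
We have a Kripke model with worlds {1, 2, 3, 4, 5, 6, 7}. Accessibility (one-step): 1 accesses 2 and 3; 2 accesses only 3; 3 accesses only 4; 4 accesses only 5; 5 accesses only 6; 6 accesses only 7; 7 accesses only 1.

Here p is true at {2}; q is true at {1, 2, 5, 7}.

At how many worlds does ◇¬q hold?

4

1: successors {2, 3}; ¬q there: 2:F, 3:T. ✓
2: successors {3}; ¬q there: 3:T. ✓
3: successors {4}; ¬q there: 4:T. ✓
4: successors {5}; ¬q there: 5:F. ✗
5: successors {6}; ¬q there: 6:T. ✓
6: successors {7}; ¬q there: 7:F. ✗
7: successors {1}; ¬q there: 1:F. ✗
Satisfying worlds: {1, 2, 3, 5}.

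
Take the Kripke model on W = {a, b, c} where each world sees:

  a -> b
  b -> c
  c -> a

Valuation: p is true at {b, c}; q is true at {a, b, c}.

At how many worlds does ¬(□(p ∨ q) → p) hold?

1

a: □(p ∨ q) → p is F. ✓
b: □(p ∨ q) → p is T. ✗
c: □(p ∨ q) → p is T. ✗
Satisfying worlds: {a}.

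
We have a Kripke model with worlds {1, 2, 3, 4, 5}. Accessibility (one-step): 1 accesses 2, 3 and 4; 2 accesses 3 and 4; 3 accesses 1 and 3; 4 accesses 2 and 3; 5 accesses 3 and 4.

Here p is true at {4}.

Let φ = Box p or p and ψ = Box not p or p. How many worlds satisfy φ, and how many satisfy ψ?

1 and 2

For Box p or p:
1: Box p is F, p is F. ✗
2: Box p is F, p is F. ✗
3: Box p is F, p is F. ✗
4: Box p is F, p is T. ✓
5: Box p is F, p is F. ✗
— 1 world.
For Box not p or p:
1: Box not p is F, p is F. ✗
2: Box not p is F, p is F. ✗
3: Box not p is T, p is F. ✓
4: Box not p is T, p is T. ✓
5: Box not p is F, p is F. ✗
— 2 worlds.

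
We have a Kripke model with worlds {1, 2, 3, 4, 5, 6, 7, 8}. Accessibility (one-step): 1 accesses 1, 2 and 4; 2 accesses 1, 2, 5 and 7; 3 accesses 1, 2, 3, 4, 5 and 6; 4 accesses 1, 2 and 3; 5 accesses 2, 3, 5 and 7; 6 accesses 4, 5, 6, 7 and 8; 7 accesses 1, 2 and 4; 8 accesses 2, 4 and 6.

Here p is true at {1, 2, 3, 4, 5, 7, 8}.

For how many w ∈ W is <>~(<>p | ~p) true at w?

0

1: successors {1, 2, 4}; ~(<>p | ~p) there: 1:F, 2:F, 4:F. ✗
2: successors {1, 2, 5, 7}; ~(<>p | ~p) there: 1:F, 2:F, 5:F, 7:F. ✗
3: successors {1, 2, 3, 4, 5, 6}; ~(<>p | ~p) there: 1:F, 2:F, 3:F, 4:F, 5:F, 6:F. ✗
4: successors {1, 2, 3}; ~(<>p | ~p) there: 1:F, 2:F, 3:F. ✗
5: successors {2, 3, 5, 7}; ~(<>p | ~p) there: 2:F, 3:F, 5:F, 7:F. ✗
6: successors {4, 5, 6, 7, 8}; ~(<>p | ~p) there: 4:F, 5:F, 6:F, 7:F, 8:F. ✗
7: successors {1, 2, 4}; ~(<>p | ~p) there: 1:F, 2:F, 4:F. ✗
8: successors {2, 4, 6}; ~(<>p | ~p) there: 2:F, 4:F, 6:F. ✗
Satisfying worlds: ∅.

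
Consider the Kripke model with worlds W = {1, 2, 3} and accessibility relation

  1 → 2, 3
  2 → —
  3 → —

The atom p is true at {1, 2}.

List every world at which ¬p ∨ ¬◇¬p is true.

1: ¬p is F, ¬◇¬p is F. ✗
2: ¬p is F, ¬◇¬p is T. ✓
3: ¬p is T, ¬◇¬p is T. ✓

{2, 3}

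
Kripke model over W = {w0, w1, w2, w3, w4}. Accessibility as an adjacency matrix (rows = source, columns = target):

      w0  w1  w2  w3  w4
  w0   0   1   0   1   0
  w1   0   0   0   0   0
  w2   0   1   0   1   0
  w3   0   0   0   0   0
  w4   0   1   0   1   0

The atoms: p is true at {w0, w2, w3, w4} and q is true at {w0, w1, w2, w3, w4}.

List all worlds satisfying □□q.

{w0, w1, w2, w3, w4}

w0: successors {w1, w3}; □q there: w1:T, w3:T. ✓
w1: no successors, so □□q holds vacuously. ✓
w2: successors {w1, w3}; □q there: w1:T, w3:T. ✓
w3: no successors, so □□q holds vacuously. ✓
w4: successors {w1, w3}; □q there: w1:T, w3:T. ✓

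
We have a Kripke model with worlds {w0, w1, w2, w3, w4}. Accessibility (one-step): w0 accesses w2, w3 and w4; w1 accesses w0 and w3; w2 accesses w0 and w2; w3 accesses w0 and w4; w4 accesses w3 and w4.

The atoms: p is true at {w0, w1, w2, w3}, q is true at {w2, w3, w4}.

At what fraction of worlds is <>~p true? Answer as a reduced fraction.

w0: successors {w2, w3, w4}; ~p there: w2:F, w3:F, w4:T. ✓
w1: successors {w0, w3}; ~p there: w0:F, w3:F. ✗
w2: successors {w0, w2}; ~p there: w0:F, w2:F. ✗
w3: successors {w0, w4}; ~p there: w0:F, w4:T. ✓
w4: successors {w3, w4}; ~p there: w3:F, w4:T. ✓
That's 3 of 5 worlds, so 3/5.

3/5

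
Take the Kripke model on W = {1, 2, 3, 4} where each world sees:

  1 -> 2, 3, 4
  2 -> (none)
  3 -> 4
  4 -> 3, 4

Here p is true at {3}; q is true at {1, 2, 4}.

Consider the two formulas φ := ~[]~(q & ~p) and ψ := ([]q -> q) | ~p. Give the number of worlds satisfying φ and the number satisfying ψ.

3 and 3

For ~[]~(q & ~p):
1: []~(q & ~p) is F. ✓
2: []~(q & ~p) is T. ✗
3: []~(q & ~p) is F. ✓
4: []~(q & ~p) is F. ✓
— 3 worlds.
For ([]q -> q) | ~p:
1: []q -> q is T, ~p is T. ✓
2: []q -> q is T, ~p is T. ✓
3: []q -> q is F, ~p is F. ✗
4: []q -> q is T, ~p is T. ✓
— 3 worlds.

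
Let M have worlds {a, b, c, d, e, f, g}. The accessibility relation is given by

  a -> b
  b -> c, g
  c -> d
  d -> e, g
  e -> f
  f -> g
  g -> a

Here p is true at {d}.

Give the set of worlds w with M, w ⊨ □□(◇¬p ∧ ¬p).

{c, d, e, f, g}

a: successors {b}; □(◇¬p ∧ ¬p) there: b:F. ✗
b: successors {c, g}; □(◇¬p ∧ ¬p) there: c:F, g:T. ✗
c: successors {d}; □(◇¬p ∧ ¬p) there: d:T. ✓
d: successors {e, g}; □(◇¬p ∧ ¬p) there: e:T, g:T. ✓
e: successors {f}; □(◇¬p ∧ ¬p) there: f:T. ✓
f: successors {g}; □(◇¬p ∧ ¬p) there: g:T. ✓
g: successors {a}; □(◇¬p ∧ ¬p) there: a:T. ✓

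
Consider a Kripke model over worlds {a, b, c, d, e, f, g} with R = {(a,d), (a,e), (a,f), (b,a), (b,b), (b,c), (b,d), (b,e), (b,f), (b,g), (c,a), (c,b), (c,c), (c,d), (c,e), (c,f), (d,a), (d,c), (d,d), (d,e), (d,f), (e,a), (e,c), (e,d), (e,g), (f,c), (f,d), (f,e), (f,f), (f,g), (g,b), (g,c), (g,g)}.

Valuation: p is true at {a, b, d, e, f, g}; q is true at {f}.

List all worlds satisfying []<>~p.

a: successors {d, e, f}; <>~p there: d:T, e:T, f:T. ✓
b: successors {a, b, c, d, e, f, g}; <>~p there: a:F, b:T, c:T, d:T, e:T, f:T, g:T. ✗
c: successors {a, b, c, d, e, f}; <>~p there: a:F, b:T, c:T, d:T, e:T, f:T. ✗
d: successors {a, c, d, e, f}; <>~p there: a:F, c:T, d:T, e:T, f:T. ✗
e: successors {a, c, d, g}; <>~p there: a:F, c:T, d:T, g:T. ✗
f: successors {c, d, e, f, g}; <>~p there: c:T, d:T, e:T, f:T, g:T. ✓
g: successors {b, c, g}; <>~p there: b:T, c:T, g:T. ✓

{a, f, g}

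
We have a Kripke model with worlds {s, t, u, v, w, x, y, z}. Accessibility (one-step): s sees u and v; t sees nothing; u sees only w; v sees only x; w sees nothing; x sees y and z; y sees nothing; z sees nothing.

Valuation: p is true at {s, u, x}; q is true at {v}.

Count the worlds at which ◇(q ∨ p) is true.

s: successors {u, v}; q ∨ p there: u:T, v:T. ✓
t: no successors, so ◇(q ∨ p) fails. ✗
u: successors {w}; q ∨ p there: w:F. ✗
v: successors {x}; q ∨ p there: x:T. ✓
w: no successors, so ◇(q ∨ p) fails. ✗
x: successors {y, z}; q ∨ p there: y:F, z:F. ✗
y: no successors, so ◇(q ∨ p) fails. ✗
z: no successors, so ◇(q ∨ p) fails. ✗
Satisfying worlds: {s, v}.

2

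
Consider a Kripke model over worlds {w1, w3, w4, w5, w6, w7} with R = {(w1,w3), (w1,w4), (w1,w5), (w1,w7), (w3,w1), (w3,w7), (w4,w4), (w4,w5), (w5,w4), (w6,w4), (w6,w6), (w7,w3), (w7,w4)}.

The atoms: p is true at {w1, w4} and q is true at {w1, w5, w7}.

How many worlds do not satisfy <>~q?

1

w1: successors {w3, w4, w5, w7}; ~q there: w3:T, w4:T, w5:F, w7:F. ✓
w3: successors {w1, w7}; ~q there: w1:F, w7:F. ✗
w4: successors {w4, w5}; ~q there: w4:T, w5:F. ✓
w5: successors {w4}; ~q there: w4:T. ✓
w6: successors {w4, w6}; ~q there: w4:T, w6:T. ✓
w7: successors {w3, w4}; ~q there: w3:T, w4:T. ✓
Satisfying worlds: {w1, w4, w5, w6, w7}.
So <>~q fails at the other 1 world.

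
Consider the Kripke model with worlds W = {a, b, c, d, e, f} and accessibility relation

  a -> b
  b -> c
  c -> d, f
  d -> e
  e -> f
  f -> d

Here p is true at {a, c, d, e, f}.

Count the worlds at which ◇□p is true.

a: successors {b}; □p there: b:T. ✓
b: successors {c}; □p there: c:T. ✓
c: successors {d, f}; □p there: d:T, f:T. ✓
d: successors {e}; □p there: e:T. ✓
e: successors {f}; □p there: f:T. ✓
f: successors {d}; □p there: d:T. ✓
Satisfying worlds: {a, b, c, d, e, f}.

6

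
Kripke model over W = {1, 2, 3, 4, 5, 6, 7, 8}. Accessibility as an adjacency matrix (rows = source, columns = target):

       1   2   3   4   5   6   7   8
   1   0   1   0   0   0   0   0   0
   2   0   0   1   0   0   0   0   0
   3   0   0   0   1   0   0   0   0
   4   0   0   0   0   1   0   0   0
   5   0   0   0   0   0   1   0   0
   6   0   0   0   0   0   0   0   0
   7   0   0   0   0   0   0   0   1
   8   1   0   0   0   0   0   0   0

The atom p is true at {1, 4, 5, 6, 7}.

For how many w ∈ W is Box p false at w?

1: successors {2}; p there: 2:F. ✗
2: successors {3}; p there: 3:F. ✗
3: successors {4}; p there: 4:T. ✓
4: successors {5}; p there: 5:T. ✓
5: successors {6}; p there: 6:T. ✓
6: no successors, so Box p holds vacuously. ✓
7: successors {8}; p there: 8:F. ✗
8: successors {1}; p there: 1:T. ✓
Satisfying worlds: {3, 4, 5, 6, 8}.
So Box p fails at the other 3 worlds.

3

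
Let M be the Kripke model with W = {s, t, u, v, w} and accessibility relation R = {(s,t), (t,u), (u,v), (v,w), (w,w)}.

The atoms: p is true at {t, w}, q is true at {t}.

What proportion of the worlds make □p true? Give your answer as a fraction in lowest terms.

3/5

s: successors {t}; p there: t:T. ✓
t: successors {u}; p there: u:F. ✗
u: successors {v}; p there: v:F. ✗
v: successors {w}; p there: w:T. ✓
w: successors {w}; p there: w:T. ✓
That's 3 of 5 worlds, so 3/5.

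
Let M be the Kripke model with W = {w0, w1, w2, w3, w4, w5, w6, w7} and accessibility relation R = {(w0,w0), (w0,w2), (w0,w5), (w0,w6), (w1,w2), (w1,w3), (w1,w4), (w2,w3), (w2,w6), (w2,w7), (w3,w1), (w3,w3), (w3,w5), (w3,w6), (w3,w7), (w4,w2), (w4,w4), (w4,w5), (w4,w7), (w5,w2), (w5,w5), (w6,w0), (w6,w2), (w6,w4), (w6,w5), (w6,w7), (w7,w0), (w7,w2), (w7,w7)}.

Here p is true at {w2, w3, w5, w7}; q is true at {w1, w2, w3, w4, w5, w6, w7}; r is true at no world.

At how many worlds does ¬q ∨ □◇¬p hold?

w0: ¬q is T, □◇¬p is F. ✓
w1: ¬q is F, □◇¬p is T. ✓
w2: ¬q is F, □◇¬p is T. ✓
w3: ¬q is F, □◇¬p is F. ✗
w4: ¬q is F, □◇¬p is F. ✗
w5: ¬q is F, □◇¬p is F. ✗
w6: ¬q is F, □◇¬p is F. ✗
w7: ¬q is F, □◇¬p is T. ✓
Satisfying worlds: {w0, w1, w2, w7}.

4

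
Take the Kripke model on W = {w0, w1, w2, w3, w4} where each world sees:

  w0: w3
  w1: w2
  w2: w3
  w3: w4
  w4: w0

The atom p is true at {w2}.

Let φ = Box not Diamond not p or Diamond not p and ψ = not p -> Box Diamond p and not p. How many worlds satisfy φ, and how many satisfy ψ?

4 and 1

For Box not Diamond not p or Diamond not p:
w0: Box not Diamond not p is F, Diamond not p is T. ✓
w1: Box not Diamond not p is F, Diamond not p is F. ✗
w2: Box not Diamond not p is F, Diamond not p is T. ✓
w3: Box not Diamond not p is F, Diamond not p is T. ✓
w4: Box not Diamond not p is F, Diamond not p is T. ✓
— 4 worlds.
For not p -> Box Diamond p and not p:
w0: not p is T, Box Diamond p and not p is F. ✗
w1: not p is T, Box Diamond p and not p is F. ✗
w2: not p is F, Box Diamond p and not p is F. ✓
w3: not p is T, Box Diamond p and not p is F. ✗
w4: not p is T, Box Diamond p and not p is F. ✗
— 1 world.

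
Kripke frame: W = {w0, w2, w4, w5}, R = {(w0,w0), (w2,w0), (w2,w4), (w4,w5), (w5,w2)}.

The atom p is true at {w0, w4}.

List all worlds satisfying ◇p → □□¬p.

w0: ◇p is T, □□¬p is F. ✗
w2: ◇p is T, □□¬p is F. ✗
w4: ◇p is F, □□¬p is T. ✓
w5: ◇p is F, □□¬p is F. ✓

{w4, w5}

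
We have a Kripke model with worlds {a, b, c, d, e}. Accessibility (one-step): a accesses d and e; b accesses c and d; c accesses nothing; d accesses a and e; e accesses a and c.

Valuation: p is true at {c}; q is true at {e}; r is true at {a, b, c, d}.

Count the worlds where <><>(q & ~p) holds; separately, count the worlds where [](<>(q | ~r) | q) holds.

For <><>(q & ~p):
a: successors {d, e}; <>(q & ~p) there: d:T, e:F. ✓
b: successors {c, d}; <>(q & ~p) there: c:F, d:T. ✓
c: no successors, so <><>(q & ~p) fails. ✗
d: successors {a, e}; <>(q & ~p) there: a:T, e:F. ✓
e: successors {a, c}; <>(q & ~p) there: a:T, c:F. ✓
— 4 worlds.
For [](<>(q | ~r) | q):
a: successors {d, e}; <>(q | ~r) | q there: d:T, e:T. ✓
b: successors {c, d}; <>(q | ~r) | q there: c:F, d:T. ✗
c: no successors, so [](<>(q | ~r) | q) holds vacuously. ✓
d: successors {a, e}; <>(q | ~r) | q there: a:T, e:T. ✓
e: successors {a, c}; <>(q | ~r) | q there: a:T, c:F. ✗
— 3 worlds.

4 and 3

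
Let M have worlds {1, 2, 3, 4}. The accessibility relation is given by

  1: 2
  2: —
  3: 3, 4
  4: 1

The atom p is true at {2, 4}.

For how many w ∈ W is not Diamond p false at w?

2

1: Diamond p is T. ✗
2: Diamond p is F. ✓
3: Diamond p is T. ✗
4: Diamond p is F. ✓
Satisfying worlds: {2, 4}.
So not Diamond p fails at the other 2 worlds.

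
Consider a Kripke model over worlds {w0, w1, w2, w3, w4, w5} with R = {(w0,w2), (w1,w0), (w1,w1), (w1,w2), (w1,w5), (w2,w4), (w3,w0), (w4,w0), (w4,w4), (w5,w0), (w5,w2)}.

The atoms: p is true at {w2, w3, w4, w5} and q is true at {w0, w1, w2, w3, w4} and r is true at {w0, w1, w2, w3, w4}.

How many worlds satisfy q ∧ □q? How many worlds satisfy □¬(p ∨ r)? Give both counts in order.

4 and 0

For q ∧ □q:
w0: q is T, □q is T. ✓
w1: q is T, □q is F. ✗
w2: q is T, □q is T. ✓
w3: q is T, □q is T. ✓
w4: q is T, □q is T. ✓
w5: q is F, □q is T. ✗
— 4 worlds.
For □¬(p ∨ r):
w0: successors {w2}; ¬(p ∨ r) there: w2:F. ✗
w1: successors {w0, w1, w2, w5}; ¬(p ∨ r) there: w0:F, w1:F, w2:F, w5:F. ✗
w2: successors {w4}; ¬(p ∨ r) there: w4:F. ✗
w3: successors {w0}; ¬(p ∨ r) there: w0:F. ✗
w4: successors {w0, w4}; ¬(p ∨ r) there: w0:F, w4:F. ✗
w5: successors {w0, w2}; ¬(p ∨ r) there: w0:F, w2:F. ✗
— 0 worlds.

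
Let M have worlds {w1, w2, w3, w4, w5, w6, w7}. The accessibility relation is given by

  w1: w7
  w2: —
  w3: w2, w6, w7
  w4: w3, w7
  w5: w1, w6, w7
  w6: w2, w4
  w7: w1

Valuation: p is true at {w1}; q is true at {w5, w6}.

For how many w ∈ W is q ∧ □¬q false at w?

6

w1: q is F, □¬q is T. ✗
w2: q is F, □¬q is T. ✗
w3: q is F, □¬q is F. ✗
w4: q is F, □¬q is T. ✗
w5: q is T, □¬q is F. ✗
w6: q is T, □¬q is T. ✓
w7: q is F, □¬q is T. ✗
Satisfying worlds: {w6}.
So q ∧ □¬q fails at the other 6 worlds.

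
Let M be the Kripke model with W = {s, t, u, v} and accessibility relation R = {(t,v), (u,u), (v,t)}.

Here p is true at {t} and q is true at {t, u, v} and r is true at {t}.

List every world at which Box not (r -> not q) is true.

s: no successors, so Box not (r -> not q) holds vacuously. ✓
t: successors {v}; not (r -> not q) there: v:F. ✗
u: successors {u}; not (r -> not q) there: u:F. ✗
v: successors {t}; not (r -> not q) there: t:T. ✓

{s, v}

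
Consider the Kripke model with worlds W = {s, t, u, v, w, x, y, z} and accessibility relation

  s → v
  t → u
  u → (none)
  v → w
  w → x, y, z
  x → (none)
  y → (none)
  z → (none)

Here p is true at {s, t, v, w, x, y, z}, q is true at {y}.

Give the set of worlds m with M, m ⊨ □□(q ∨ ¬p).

{t, u, w, x, y, z}

s: successors {v}; □(q ∨ ¬p) there: v:F. ✗
t: successors {u}; □(q ∨ ¬p) there: u:T. ✓
u: no successors, so □□(q ∨ ¬p) holds vacuously. ✓
v: successors {w}; □(q ∨ ¬p) there: w:F. ✗
w: successors {x, y, z}; □(q ∨ ¬p) there: x:T, y:T, z:T. ✓
x: no successors, so □□(q ∨ ¬p) holds vacuously. ✓
y: no successors, so □□(q ∨ ¬p) holds vacuously. ✓
z: no successors, so □□(q ∨ ¬p) holds vacuously. ✓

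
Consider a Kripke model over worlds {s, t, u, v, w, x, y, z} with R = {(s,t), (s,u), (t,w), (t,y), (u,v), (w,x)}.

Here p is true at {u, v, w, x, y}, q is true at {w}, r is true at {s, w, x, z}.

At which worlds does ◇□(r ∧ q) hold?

s: successors {t, u}; □(r ∧ q) there: t:F, u:F. ✗
t: successors {w, y}; □(r ∧ q) there: w:F, y:T. ✓
u: successors {v}; □(r ∧ q) there: v:T. ✓
v: no successors, so ◇□(r ∧ q) fails. ✗
w: successors {x}; □(r ∧ q) there: x:T. ✓
x: no successors, so ◇□(r ∧ q) fails. ✗
y: no successors, so ◇□(r ∧ q) fails. ✗
z: no successors, so ◇□(r ∧ q) fails. ✗

{t, u, w}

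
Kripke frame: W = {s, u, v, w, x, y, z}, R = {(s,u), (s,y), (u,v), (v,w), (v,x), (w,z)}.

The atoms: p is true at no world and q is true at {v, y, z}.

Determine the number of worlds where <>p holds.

s: successors {u, y}; p there: u:F, y:F. ✗
u: successors {v}; p there: v:F. ✗
v: successors {w, x}; p there: w:F, x:F. ✗
w: successors {z}; p there: z:F. ✗
x: no successors, so <>p fails. ✗
y: no successors, so <>p fails. ✗
z: no successors, so <>p fails. ✗
Satisfying worlds: ∅.

0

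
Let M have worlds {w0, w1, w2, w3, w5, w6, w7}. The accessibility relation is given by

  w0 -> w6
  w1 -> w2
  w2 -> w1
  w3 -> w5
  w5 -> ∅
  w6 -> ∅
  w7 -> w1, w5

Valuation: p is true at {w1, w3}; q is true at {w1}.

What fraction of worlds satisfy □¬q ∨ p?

5/7

w0: □¬q is T, p is F. ✓
w1: □¬q is T, p is T. ✓
w2: □¬q is F, p is F. ✗
w3: □¬q is T, p is T. ✓
w5: □¬q is T, p is F. ✓
w6: □¬q is T, p is F. ✓
w7: □¬q is F, p is F. ✗
That's 5 of 7 worlds, so 5/7.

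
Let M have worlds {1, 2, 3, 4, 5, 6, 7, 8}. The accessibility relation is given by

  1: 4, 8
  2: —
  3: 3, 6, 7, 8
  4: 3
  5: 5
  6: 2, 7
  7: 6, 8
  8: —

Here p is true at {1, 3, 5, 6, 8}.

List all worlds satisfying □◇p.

1: successors {4, 8}; ◇p there: 4:T, 8:F. ✗
2: no successors, so □◇p holds vacuously. ✓
3: successors {3, 6, 7, 8}; ◇p there: 3:T, 6:F, 7:T, 8:F. ✗
4: successors {3}; ◇p there: 3:T. ✓
5: successors {5}; ◇p there: 5:T. ✓
6: successors {2, 7}; ◇p there: 2:F, 7:T. ✗
7: successors {6, 8}; ◇p there: 6:F, 8:F. ✗
8: no successors, so □◇p holds vacuously. ✓

{2, 4, 5, 8}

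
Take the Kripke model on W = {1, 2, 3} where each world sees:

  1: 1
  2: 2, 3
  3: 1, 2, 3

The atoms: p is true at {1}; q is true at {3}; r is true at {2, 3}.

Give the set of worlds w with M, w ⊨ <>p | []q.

1: <>p is T, []q is F. ✓
2: <>p is F, []q is F. ✗
3: <>p is T, []q is F. ✓

{1, 3}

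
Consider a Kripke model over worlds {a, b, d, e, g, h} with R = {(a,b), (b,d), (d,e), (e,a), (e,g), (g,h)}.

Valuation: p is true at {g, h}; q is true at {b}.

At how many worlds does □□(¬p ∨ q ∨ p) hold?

6

a: successors {b}; □(¬p ∨ q ∨ p) there: b:T. ✓
b: successors {d}; □(¬p ∨ q ∨ p) there: d:T. ✓
d: successors {e}; □(¬p ∨ q ∨ p) there: e:T. ✓
e: successors {a, g}; □(¬p ∨ q ∨ p) there: a:T, g:T. ✓
g: successors {h}; □(¬p ∨ q ∨ p) there: h:T. ✓
h: no successors, so □□(¬p ∨ q ∨ p) holds vacuously. ✓
Satisfying worlds: {a, b, d, e, g, h}.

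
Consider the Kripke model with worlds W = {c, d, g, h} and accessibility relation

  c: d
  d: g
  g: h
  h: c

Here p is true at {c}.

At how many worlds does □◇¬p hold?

c: successors {d}; ◇¬p there: d:T. ✓
d: successors {g}; ◇¬p there: g:T. ✓
g: successors {h}; ◇¬p there: h:F. ✗
h: successors {c}; ◇¬p there: c:T. ✓
Satisfying worlds: {c, d, h}.

3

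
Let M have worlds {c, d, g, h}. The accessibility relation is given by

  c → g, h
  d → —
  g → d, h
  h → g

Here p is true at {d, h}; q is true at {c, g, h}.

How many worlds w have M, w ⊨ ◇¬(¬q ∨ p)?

c: successors {g, h}; ¬(¬q ∨ p) there: g:T, h:F. ✓
d: no successors, so ◇¬(¬q ∨ p) fails. ✗
g: successors {d, h}; ¬(¬q ∨ p) there: d:F, h:F. ✗
h: successors {g}; ¬(¬q ∨ p) there: g:T. ✓
Satisfying worlds: {c, h}.

2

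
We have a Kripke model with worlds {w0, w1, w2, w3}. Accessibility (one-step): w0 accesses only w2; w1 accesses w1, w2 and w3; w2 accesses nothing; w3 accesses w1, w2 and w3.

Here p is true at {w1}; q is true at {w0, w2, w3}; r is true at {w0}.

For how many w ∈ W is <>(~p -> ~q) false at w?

2

w0: successors {w2}; ~p -> ~q there: w2:F. ✗
w1: successors {w1, w2, w3}; ~p -> ~q there: w1:T, w2:F, w3:F. ✓
w2: no successors, so <>(~p -> ~q) fails. ✗
w3: successors {w1, w2, w3}; ~p -> ~q there: w1:T, w2:F, w3:F. ✓
Satisfying worlds: {w1, w3}.
So <>(~p -> ~q) fails at the other 2 worlds.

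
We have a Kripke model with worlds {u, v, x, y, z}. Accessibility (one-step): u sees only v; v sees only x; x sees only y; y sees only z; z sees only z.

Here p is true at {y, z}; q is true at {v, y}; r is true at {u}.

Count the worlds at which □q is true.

u: successors {v}; q there: v:T. ✓
v: successors {x}; q there: x:F. ✗
x: successors {y}; q there: y:T. ✓
y: successors {z}; q there: z:F. ✗
z: successors {z}; q there: z:F. ✗
Satisfying worlds: {u, x}.

2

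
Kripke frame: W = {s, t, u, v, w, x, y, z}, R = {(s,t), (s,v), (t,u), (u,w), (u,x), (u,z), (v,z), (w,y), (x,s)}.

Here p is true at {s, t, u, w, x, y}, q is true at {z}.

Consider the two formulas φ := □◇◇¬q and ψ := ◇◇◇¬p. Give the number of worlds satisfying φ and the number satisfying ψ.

For □◇◇¬q:
s: successors {t, v}; ◇◇¬q there: t:T, v:F. ✗
t: successors {u}; ◇◇¬q there: u:T. ✓
u: successors {w, x, z}; ◇◇¬q there: w:F, x:T, z:F. ✗
v: successors {z}; ◇◇¬q there: z:F. ✗
w: successors {y}; ◇◇¬q there: y:F. ✗
x: successors {s}; ◇◇¬q there: s:T. ✓
y: no successors, so □◇◇¬q holds vacuously. ✓
z: no successors, so □◇◇¬q holds vacuously. ✓
— 4 worlds.
For ◇◇◇¬p:
s: successors {t, v}; ◇◇¬p there: t:T, v:F. ✓
t: successors {u}; ◇◇¬p there: u:F. ✗
u: successors {w, x, z}; ◇◇¬p there: w:F, x:T, z:F. ✓
v: successors {z}; ◇◇¬p there: z:F. ✗
w: successors {y}; ◇◇¬p there: y:F. ✗
x: successors {s}; ◇◇¬p there: s:T. ✓
y: no successors, so ◇◇◇¬p fails. ✗
z: no successors, so ◇◇◇¬p fails. ✗
— 3 worlds.

4 and 3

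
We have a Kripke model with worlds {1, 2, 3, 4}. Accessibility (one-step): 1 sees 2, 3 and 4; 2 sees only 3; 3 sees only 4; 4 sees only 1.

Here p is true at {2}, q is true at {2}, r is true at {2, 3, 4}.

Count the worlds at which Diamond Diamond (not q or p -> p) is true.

1

1: successors {2, 3, 4}; Diamond (not q or p -> p) there: 2:F, 3:F, 4:F. ✗
2: successors {3}; Diamond (not q or p -> p) there: 3:F. ✗
3: successors {4}; Diamond (not q or p -> p) there: 4:F. ✗
4: successors {1}; Diamond (not q or p -> p) there: 1:T. ✓
Satisfying worlds: {4}.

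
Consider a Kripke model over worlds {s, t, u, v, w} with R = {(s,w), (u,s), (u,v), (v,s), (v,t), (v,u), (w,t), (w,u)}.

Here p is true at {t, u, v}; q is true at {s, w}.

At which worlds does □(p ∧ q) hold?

s: successors {w}; p ∧ q there: w:F. ✗
t: no successors, so □(p ∧ q) holds vacuously. ✓
u: successors {s, v}; p ∧ q there: s:F, v:F. ✗
v: successors {s, t, u}; p ∧ q there: s:F, t:F, u:F. ✗
w: successors {t, u}; p ∧ q there: t:F, u:F. ✗

{t}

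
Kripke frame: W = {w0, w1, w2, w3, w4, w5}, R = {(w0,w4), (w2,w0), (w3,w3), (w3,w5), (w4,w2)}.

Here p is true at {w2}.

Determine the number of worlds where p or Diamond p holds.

2

w0: p is F, Diamond p is F. ✗
w1: p is F, Diamond p is F. ✗
w2: p is T, Diamond p is F. ✓
w3: p is F, Diamond p is F. ✗
w4: p is F, Diamond p is T. ✓
w5: p is F, Diamond p is F. ✗
Satisfying worlds: {w2, w4}.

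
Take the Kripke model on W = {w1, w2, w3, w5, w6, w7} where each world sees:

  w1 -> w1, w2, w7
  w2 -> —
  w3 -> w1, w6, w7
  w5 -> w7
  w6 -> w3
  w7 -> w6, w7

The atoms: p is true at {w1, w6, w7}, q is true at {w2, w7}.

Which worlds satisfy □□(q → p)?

w1: successors {w1, w2, w7}; □(q → p) there: w1:F, w2:T, w7:T. ✗
w2: no successors, so □□(q → p) holds vacuously. ✓
w3: successors {w1, w6, w7}; □(q → p) there: w1:F, w6:T, w7:T. ✗
w5: successors {w7}; □(q → p) there: w7:T. ✓
w6: successors {w3}; □(q → p) there: w3:T. ✓
w7: successors {w6, w7}; □(q → p) there: w6:T, w7:T. ✓

{w2, w5, w6, w7}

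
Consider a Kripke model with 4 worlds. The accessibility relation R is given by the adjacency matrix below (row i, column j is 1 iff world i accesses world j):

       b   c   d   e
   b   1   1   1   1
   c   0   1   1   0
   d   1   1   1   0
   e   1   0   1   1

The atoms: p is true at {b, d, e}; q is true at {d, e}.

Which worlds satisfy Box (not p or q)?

b: successors {b, c, d, e}; not p or q there: b:F, c:T, d:T, e:T. ✗
c: successors {c, d}; not p or q there: c:T, d:T. ✓
d: successors {b, c, d}; not p or q there: b:F, c:T, d:T. ✗
e: successors {b, d, e}; not p or q there: b:F, d:T, e:T. ✗

{c}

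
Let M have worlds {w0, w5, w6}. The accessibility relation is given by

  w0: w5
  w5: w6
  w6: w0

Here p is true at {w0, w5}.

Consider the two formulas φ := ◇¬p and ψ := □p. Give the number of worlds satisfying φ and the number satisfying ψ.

For ◇¬p:
w0: successors {w5}; ¬p there: w5:F. ✗
w5: successors {w6}; ¬p there: w6:T. ✓
w6: successors {w0}; ¬p there: w0:F. ✗
— 1 world.
For □p:
w0: successors {w5}; p there: w5:T. ✓
w5: successors {w6}; p there: w6:F. ✗
w6: successors {w0}; p there: w0:T. ✓
— 2 worlds.

1 and 2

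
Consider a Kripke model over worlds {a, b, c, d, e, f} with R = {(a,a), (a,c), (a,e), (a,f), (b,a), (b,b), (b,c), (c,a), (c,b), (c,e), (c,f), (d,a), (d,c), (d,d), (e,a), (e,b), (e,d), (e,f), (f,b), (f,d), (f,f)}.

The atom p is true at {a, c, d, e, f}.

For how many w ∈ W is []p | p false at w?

1

a: []p is T, p is T. ✓
b: []p is F, p is F. ✗
c: []p is F, p is T. ✓
d: []p is T, p is T. ✓
e: []p is F, p is T. ✓
f: []p is F, p is T. ✓
Satisfying worlds: {a, c, d, e, f}.
So []p | p fails at the other 1 world.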